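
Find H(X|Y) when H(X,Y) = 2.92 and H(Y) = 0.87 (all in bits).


H(X|Y) = H(X,Y) - H(Y) = 2.92 - 0.87 = 2.05

2.05 bits


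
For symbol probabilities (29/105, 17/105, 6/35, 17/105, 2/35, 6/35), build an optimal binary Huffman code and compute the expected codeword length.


Huffman construction (repeatedly merge the two least-probable nodes; each merge adds 1 bit to every symbol beneath it): 2/35 + 17/105 = 23/105; 17/105 + 6/35 = 1/3; 6/35 + 23/105 = 41/105; 29/105 + 1/3 = 64/105; 41/105 + 64/105 = 1. Resulting codeword lengths (in the order the probabilities were given): (2, 3, 3, 3, 3, 2). L_avg = sum(p_i * l_i) = 29/105*2 + 17/105*3 + 6/35*3 + 17/105*3 + 2/35*3 + 6/35*2 = 268/105 = 2.5524

2.5524 bits


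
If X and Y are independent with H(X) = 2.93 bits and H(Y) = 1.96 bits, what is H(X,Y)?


For independent variables, H(X,Y) = H(X) + H(Y) = 2.93 + 1.96 = 4.89

4.89 bits


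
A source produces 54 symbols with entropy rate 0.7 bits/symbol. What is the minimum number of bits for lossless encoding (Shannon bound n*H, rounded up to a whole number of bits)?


Minimum bits >= n * H = 54 * 0.7 = 37.8, rounded up to a whole number of bits = 38

38 bits


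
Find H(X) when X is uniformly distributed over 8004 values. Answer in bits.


H = log2(n) = log2(8004) = 12.9665

12.9665 bits


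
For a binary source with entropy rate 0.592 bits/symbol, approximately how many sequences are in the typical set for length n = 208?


log2|A_typical| = nH = 208 * 0.592 = 123.136, so |A_typical| ~ 2^123.136 = 1.169e+37

1.169e+37


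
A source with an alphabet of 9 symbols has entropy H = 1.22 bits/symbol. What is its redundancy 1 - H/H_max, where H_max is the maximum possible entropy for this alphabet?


H_max = log2(K) = log2(9) = 3.1699 bits/symbol. Redundancy = 1 - H/H_max = 1 - 1.22/3.1699 = 1 - 0.3849 = 0.6151

0.6151


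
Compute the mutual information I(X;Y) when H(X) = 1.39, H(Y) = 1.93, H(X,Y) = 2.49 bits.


I(X;Y) = H(X) + H(Y) - H(X,Y) = 1.39 + 1.93 - 2.49 = 0.83

0.83 bits


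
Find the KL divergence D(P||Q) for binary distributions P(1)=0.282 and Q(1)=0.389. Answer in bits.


KL = p*log2(p/q) + (1-p)*log2((1-p)/(1-q)) = 0.282*log2(0.282/0.389) + 0.718*log2(0.718/0.611) = 0.0363

0.0363 bits


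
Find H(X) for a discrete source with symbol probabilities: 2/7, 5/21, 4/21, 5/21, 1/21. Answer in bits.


H = -sum(p_i * log2(p_i)). Terms: -(2/7)*log2(2/7) = 0.516387; -(5/21)*log2(5/21) = 0.492950; -(4/21)*log2(4/21) = 0.455680; -(5/21)*log2(5/21) = 0.492950; -(1/21)*log2(1/21) = 0.209158. H = 0.516387 + 0.492950 + 0.455680 + 0.492950 + 0.209158 = 2.1671

2.1671 bits


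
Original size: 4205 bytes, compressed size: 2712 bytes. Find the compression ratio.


Ratio = original / compressed = 4205 / 2712 = 1.5505

1.5505


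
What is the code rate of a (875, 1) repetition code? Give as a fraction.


Rate = k/n = 1/875

1/875


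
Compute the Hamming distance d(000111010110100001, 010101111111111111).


Count differing positions: . ^ . . ^ . ^ . ^ . . ^ . ^ ^ ^ ^ . = 9 differences

9


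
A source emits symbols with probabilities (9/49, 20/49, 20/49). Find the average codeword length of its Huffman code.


Huffman construction (repeatedly merge the two least-probable nodes; each merge adds 1 bit to every symbol beneath it): 9/49 + 20/49 = 29/49; 20/49 + 29/49 = 1. Resulting codeword lengths (in the order the probabilities were given): (2, 2, 1). L_avg = sum(p_i * l_i) = 9/49*2 + 20/49*2 + 20/49*1 = 78/49 = 1.5918

1.5918 bits


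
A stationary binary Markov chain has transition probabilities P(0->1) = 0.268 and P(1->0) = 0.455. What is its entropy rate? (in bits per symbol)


Stationary distribution: pi_0 = p10/(p01+p10) = 0.6293, pi_1 = 0.3707. Entropy rate H' = pi_0*H(p01) + pi_1*H(p10) = 0.6293*0.8386 + 0.3707*0.9941 = 0.8962

0.8962 bits/symbol


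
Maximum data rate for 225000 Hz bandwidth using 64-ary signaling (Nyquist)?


Rate = 2 * B * log2(M) = 2 * 225000 * 6.0 = 2700000.0

2700000.0 bps


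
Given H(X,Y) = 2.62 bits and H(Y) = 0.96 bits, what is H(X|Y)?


H(X|Y) = H(X,Y) - H(Y) = 2.62 - 0.96 = 1.66

1.66 bits


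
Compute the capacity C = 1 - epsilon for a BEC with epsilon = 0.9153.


C = 1 - epsilon = 1 - 0.9153 = 0.0847

0.0847 bits


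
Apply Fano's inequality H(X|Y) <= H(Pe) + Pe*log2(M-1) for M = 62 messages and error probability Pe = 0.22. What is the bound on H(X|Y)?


H(Pe) = -Pe*log2(Pe) - (1-Pe)*log2(1-Pe) = -0.22*log2(0.22) - 0.78*log2(0.78) = 0.480573 + 0.279594 = 0.7602. Pe*log2(M-1) = 0.22*log2(61) = 1.304762. Bound = H(Pe) + Pe*log2(M-1) = 0.480573 + 0.279594 + 1.304762 = 2.0649

2.0649 bits


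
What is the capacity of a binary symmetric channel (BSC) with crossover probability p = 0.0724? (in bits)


H(p) = -p*log2(p) - (1-p)*log2(1-p) = -0.0724*log2(0.0724) - 0.9276*log2(0.9276) = 0.274242 + 0.100575 = 0.3748. C = 1 - H(p) = 1 - 0.3748 = 0.6252

0.6252 bits


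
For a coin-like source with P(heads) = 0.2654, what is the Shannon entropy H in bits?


H = -p*log2(p) - (1-p)*log2(1-p). -0.2654*log2(0.2654) = 0.507912; -0.7346*log2(0.7346) = 0.326874. H = 0.507912 + 0.326874 = 0.8348

0.8348 bits


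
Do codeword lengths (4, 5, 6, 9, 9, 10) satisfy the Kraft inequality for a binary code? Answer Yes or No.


Kraft sum = sum(2^(-l_i)) = 0.1143, need <= 1. Result: satisfied (a binary prefix-free code with these lengths exists)

Yes


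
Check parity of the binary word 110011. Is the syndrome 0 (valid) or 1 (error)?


Syndrome = XOR of all bits = 1 XOR 1 XOR 0 XOR 0 XOR 1 XOR 1 = 0

0


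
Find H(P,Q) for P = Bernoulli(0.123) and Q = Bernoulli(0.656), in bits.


H(P,Q) = -p*log2(q) - (1-p)*log2(1-q). -0.123*log2(0.656) = 0.074813; -0.877*log2(0.344) = 1.350159. H(P,Q) = 0.074813 + 1.350159 = 1.425

1.425 bits


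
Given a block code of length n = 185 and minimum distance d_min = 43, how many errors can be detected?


Detection capability = d_min - 1 = 43 - 1 = 42

42 errors


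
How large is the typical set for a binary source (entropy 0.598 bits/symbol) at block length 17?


log2|A_typical| = nH = 17 * 0.598 = 10.166, so |A_typical| ~ 2^10.166 = 1.149e+03

1.149e+03


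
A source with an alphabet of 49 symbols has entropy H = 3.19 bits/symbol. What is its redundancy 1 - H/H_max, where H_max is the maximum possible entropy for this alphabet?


H_max = log2(K) = log2(49) = 5.6147 bits/symbol. Redundancy = 1 - H/H_max = 1 - 3.19/5.6147 = 1 - 0.5682 = 0.4318

0.4318


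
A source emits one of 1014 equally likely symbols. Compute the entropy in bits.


H = log2(n) = log2(1014) = 9.9858

9.9858 bits


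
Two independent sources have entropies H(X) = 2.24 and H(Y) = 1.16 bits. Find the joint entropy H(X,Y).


For independent variables, H(X,Y) = H(X) + H(Y) = 2.24 + 1.16 = 3.4

3.4 bits


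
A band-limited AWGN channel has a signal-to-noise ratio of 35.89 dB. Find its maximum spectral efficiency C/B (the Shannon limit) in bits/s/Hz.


SNR_linear = 10^(35.89/10) = 3881.5037; C/B = log2(1 + SNR_linear) = log2(1 + 3881.5037) = 11.9228

11.9228 bits/s/Hz


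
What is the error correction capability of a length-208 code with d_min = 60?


Correction capability = floor((d-1)/2) = floor((60-1)/2) = 29

29 errors


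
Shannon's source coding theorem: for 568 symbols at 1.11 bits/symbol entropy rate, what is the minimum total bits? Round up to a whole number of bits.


Minimum bits >= n * H = 568 * 1.11 = 630.48, rounded up to a whole number of bits = 631

631 bits


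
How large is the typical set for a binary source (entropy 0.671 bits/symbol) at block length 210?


log2|A_typical| = nH = 210 * 0.671 = 140.91, so |A_typical| ~ 2^140.91 = 2.619e+42

2.619e+42


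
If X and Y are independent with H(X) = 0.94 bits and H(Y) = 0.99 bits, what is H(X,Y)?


For independent variables, H(X,Y) = H(X) + H(Y) = 0.94 + 0.99 = 1.93

1.93 bits


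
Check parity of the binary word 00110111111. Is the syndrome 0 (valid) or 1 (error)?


Syndrome = XOR of all bits = 0 XOR 0 XOR 1 XOR 1 XOR 0 XOR 1 XOR 1 XOR 1 XOR 1 XOR 1 XOR 1 = 0

0


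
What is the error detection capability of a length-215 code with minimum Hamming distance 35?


Detection capability = d_min - 1 = 35 - 1 = 34

34 errors


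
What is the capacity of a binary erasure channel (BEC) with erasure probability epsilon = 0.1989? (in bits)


C = 1 - epsilon = 1 - 0.1989 = 0.8011

0.8011 bits


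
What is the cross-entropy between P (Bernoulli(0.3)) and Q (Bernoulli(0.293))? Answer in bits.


H(P,Q) = -p*log2(q) - (1-p)*log2(1-q). -0.3*log2(0.293) = 0.531308; -0.7*log2(0.707) = 0.350153. H(P,Q) = 0.531308 + 0.350153 = 0.8815

0.8815 bits


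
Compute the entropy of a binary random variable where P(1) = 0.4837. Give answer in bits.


H = -p*log2(p) - (1-p)*log2(1-p). -0.4837*log2(0.4837) = 0.506828; -0.5163*log2(0.5163) = 0.492405. H = 0.506828 + 0.492405 = 0.9992

0.9992 bits


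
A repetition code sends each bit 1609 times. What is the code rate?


Rate = k/n = 1/1609

1/1609


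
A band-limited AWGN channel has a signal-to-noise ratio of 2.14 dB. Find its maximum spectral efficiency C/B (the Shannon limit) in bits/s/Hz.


SNR_linear = 10^(2.14/10) = 1.6368; C/B = log2(1 + SNR_linear) = log2(1 + 1.6368) = 1.3988

1.3988 bits/s/Hz


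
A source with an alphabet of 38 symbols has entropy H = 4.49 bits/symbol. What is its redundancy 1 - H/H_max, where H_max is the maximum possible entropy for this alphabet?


H_max = log2(K) = log2(38) = 5.2479 bits/symbol. Redundancy = 1 - H/H_max = 1 - 4.49/5.2479 = 1 - 0.8556 = 0.1444

0.1444


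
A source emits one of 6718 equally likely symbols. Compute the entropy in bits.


H = log2(n) = log2(6718) = 12.7138

12.7138 bits


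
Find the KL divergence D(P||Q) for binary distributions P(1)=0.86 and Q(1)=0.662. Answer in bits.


KL = p*log2(p/q) + (1-p)*log2((1-p)/(1-q)) = 0.86*log2(0.86/0.662) + 0.14*log2(0.14/0.338) = 0.1466

0.1466 bits


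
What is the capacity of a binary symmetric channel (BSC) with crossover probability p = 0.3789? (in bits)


H(p) = -p*log2(p) - (1-p)*log2(1-p) = -0.3789*log2(0.3789) - 0.6211*log2(0.6211) = 0.530502 + 0.426759 = 0.9573. C = 1 - H(p) = 1 - 0.9573 = 0.0427

0.0427 bits


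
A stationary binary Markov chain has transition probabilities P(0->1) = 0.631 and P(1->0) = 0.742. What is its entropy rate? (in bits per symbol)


Stationary distribution: pi_0 = p10/(p01+p10) = 0.5404, pi_1 = 0.4596. Entropy rate H' = pi_0*H(p01) + pi_1*H(p10) = 0.5404*0.9499 + 0.4596*0.8237 = 0.8919

0.8919 bits/symbol


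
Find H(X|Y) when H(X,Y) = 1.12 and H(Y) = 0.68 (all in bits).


H(X|Y) = H(X,Y) - H(Y) = 1.12 - 0.68 = 0.44

0.44 bits


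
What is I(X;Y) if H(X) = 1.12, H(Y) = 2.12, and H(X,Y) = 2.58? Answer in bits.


I(X;Y) = H(X) + H(Y) - H(X,Y) = 1.12 + 2.12 - 2.58 = 0.66

0.66 bits


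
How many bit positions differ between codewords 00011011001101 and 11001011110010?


Count differing positions: ^ ^ . ^ . . . . ^ ^ ^ ^ ^ ^ = 9 differences

9


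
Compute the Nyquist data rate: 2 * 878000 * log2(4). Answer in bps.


Rate = 2 * B * log2(M) = 2 * 878000 * 2.0 = 3512000.0

3512000.0 bps


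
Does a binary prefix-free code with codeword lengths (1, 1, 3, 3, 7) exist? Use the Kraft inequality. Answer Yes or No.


Kraft sum = sum(2^(-l_i)) = 1.2578, need <= 1. Result: violated (a binary prefix-free code with these lengths cannot exist)

No


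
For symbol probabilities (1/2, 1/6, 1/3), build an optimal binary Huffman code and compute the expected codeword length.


Huffman construction (repeatedly merge the two least-probable nodes; each merge adds 1 bit to every symbol beneath it): 1/6 + 1/3 = 1/2; 1/2 + 1/2 = 1. Resulting codeword lengths (in the order the probabilities were given): (1, 2, 2). L_avg = sum(p_i * l_i) = 1/2*1 + 1/6*2 + 1/3*2 = 3/2 = 1.5

1.5 bits


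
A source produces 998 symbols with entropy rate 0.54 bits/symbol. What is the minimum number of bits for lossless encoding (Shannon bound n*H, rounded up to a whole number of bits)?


Minimum bits >= n * H = 998 * 0.54 = 538.92, rounded up to a whole number of bits = 539

539 bits


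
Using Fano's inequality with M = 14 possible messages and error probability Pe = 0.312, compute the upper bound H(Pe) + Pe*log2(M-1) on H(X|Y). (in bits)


H(Pe) = -Pe*log2(Pe) - (1-Pe)*log2(1-Pe) = -0.312*log2(0.312) - 0.688*log2(0.688) = 0.524279 + 0.371189 = 0.8955. Pe*log2(M-1) = 0.312*log2(13) = 1.154537. Bound = H(Pe) + Pe*log2(M-1) = 0.524279 + 0.371189 + 1.154537 = 2.05

2.05 bits


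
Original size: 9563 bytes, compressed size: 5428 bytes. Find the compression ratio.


Ratio = original / compressed = 9563 / 5428 = 1.7618

1.7618


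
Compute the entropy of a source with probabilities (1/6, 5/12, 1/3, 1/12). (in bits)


H = -sum(p_i * log2(p_i)). Terms: -(1/6)*log2(1/6) = 0.430827; -(5/12)*log2(5/12) = 0.526264; -(1/3)*log2(1/3) = 0.528321; -(1/12)*log2(1/12) = 0.298747. H = 0.430827 + 0.526264 + 0.528321 + 0.298747 = 1.7842

1.7842 bits


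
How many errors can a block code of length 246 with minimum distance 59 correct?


Correction capability = floor((d-1)/2) = floor((59-1)/2) = 29

29 errors


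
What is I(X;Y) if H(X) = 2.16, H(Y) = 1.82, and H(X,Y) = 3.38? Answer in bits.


I(X;Y) = H(X) + H(Y) - H(X,Y) = 2.16 + 1.82 - 3.38 = 0.6

0.6 bits


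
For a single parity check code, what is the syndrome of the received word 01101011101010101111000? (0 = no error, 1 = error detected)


Syndrome = XOR of all bits = 0 XOR 1 XOR 1 XOR 0 XOR 1 XOR 0 XOR 1 XOR 1 XOR 1 XOR 0 XOR 1 XOR 0 XOR 1 XOR 0 XOR 1 XOR 0 XOR 1 XOR 1 XOR 1 XOR 1 XOR 0 XOR 0 XOR 0 = 1

1


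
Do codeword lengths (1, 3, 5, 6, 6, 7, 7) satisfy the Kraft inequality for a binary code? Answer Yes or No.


Kraft sum = sum(2^(-l_i)) = 0.7031, need <= 1. Result: satisfied (a binary prefix-free code with these lengths exists)

Yes


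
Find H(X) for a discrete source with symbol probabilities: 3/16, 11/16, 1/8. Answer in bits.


H = -sum(p_i * log2(p_i)). Terms: -(3/16)*log2(3/16) = 0.452820; -(11/16)*log2(11/16) = 0.371641; -(1/8)*log2(1/8) = 0.375000. H = 0.452820 + 0.371641 + 0.375000 = 1.1995

1.1995 bits


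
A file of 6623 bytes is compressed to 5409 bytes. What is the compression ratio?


Ratio = original / compressed = 6623 / 5409 = 1.2244

1.2244


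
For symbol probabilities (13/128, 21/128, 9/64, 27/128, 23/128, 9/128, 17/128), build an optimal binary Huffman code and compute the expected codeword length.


Huffman construction (repeatedly merge the two least-probable nodes; each merge adds 1 bit to every symbol beneath it): 9/128 + 13/128 = 11/64; 17/128 + 9/64 = 35/128; 21/128 + 11/64 = 43/128; 23/128 + 27/128 = 25/64; 35/128 + 43/128 = 39/64; 25/64 + 39/64 = 1. Resulting codeword lengths (in the order the probabilities were given): (4, 3, 3, 2, 2, 4, 3). L_avg = sum(p_i * l_i) = 13/128*4 + 21/128*3 + 9/64*3 + 27/128*2 + 23/128*2 + 9/128*4 + 17/128*3 = 89/32 = 2.7812

2.7812 bits


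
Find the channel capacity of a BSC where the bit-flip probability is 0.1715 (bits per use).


H(p) = -p*log2(p) - (1-p)*log2(1-p) = -0.1715*log2(0.1715) - 0.8285*log2(0.8285) = 0.436248 + 0.224877 = 0.6611. C = 1 - H(p) = 1 - 0.6611 = 0.3389

0.3389 bits


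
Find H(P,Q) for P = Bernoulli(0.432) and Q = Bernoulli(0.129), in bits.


H(P,Q) = -p*log2(q) - (1-p)*log2(1-q). -0.432*log2(0.129) = 1.276369; -0.568*log2(0.871) = 0.113177. H(P,Q) = 1.276369 + 0.113177 = 1.3895

1.3895 bits


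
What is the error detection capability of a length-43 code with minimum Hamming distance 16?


Detection capability = d_min - 1 = 16 - 1 = 15

15 errors


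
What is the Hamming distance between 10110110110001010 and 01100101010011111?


Count differing positions: ^ ^ . ^ . . ^ ^ ^ . . . ^ . ^ . ^ = 9 differences

9


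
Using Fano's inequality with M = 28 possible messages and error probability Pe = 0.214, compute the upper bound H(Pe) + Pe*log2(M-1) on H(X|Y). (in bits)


H(Pe) = -Pe*log2(Pe) - (1-Pe)*log2(1-Pe) = -0.214*log2(0.214) - 0.786*log2(0.786) = 0.476004 + 0.273055 = 0.7491. Pe*log2(M-1) = 0.214*log2(27) = 1.017546. Bound = H(Pe) + Pe*log2(M-1) = 0.476004 + 0.273055 + 1.017546 = 1.7666

1.7666 bits


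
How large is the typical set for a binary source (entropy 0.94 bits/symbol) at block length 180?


log2|A_typical| = nH = 180 * 0.94 = 169.2, so |A_typical| ~ 2^169.2 = 8.596e+50

8.596e+50


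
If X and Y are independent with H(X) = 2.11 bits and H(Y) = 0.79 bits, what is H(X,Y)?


For independent variables, H(X,Y) = H(X) + H(Y) = 2.11 + 0.79 = 2.9

2.9 bits


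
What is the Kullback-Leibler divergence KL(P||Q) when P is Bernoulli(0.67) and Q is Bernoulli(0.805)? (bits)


KL = p*log2(p/q) + (1-p)*log2((1-p)/(1-q)) = 0.67*log2(0.67/0.805) + 0.33*log2(0.33/0.195) = 0.073

0.073 bits


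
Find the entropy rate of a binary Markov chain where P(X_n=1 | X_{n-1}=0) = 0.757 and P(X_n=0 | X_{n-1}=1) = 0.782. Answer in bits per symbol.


Stationary distribution: pi_0 = p10/(p01+p10) = 0.5081, pi_1 = 0.4919. Entropy rate H' = pi_0*H(p01) + pi_1*H(p10) = 0.5081*0.8 + 0.4919*0.7565 = 0.7786

0.7786 bits/symbol


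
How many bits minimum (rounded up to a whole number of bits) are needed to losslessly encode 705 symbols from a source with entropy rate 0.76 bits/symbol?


Minimum bits >= n * H = 705 * 0.76 = 535.8, rounded up to a whole number of bits = 536

536 bits


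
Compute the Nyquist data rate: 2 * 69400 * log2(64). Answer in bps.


Rate = 2 * B * log2(M) = 2 * 69400 * 6.0 = 832800.0

832800.0 bps


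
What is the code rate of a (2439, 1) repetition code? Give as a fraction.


Rate = k/n = 1/2439

1/2439


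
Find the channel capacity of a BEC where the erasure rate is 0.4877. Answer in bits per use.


C = 1 - epsilon = 1 - 0.4877 = 0.5123

0.5123 bits


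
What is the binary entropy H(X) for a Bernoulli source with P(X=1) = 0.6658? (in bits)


H = -p*log2(p) - (1-p)*log2(1-p). -0.6658*log2(0.6658) = 0.390718; -0.3342*log2(0.3342) = 0.528443. H = 0.390718 + 0.528443 = 0.9192

0.9192 bits


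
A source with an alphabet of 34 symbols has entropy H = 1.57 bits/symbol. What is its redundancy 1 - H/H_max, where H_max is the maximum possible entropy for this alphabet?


H_max = log2(K) = log2(34) = 5.0875 bits/symbol. Redundancy = 1 - H/H_max = 1 - 1.57/5.0875 = 1 - 0.3086 = 0.6914

0.6914


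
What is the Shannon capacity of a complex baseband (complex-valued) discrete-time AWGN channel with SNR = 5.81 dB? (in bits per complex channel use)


SNR_linear = 10^(5.81/10) = 3.8107; C = log2(1 + SNR_linear) = log2(1 + 3.8107) = 2.2662

2.2662 bits/channel use


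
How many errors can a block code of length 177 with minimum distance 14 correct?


Correction capability = floor((d-1)/2) = floor((14-1)/2) = 6

6 errors


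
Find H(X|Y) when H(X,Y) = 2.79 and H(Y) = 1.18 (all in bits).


H(X|Y) = H(X,Y) - H(Y) = 2.79 - 1.18 = 1.61

1.61 bits


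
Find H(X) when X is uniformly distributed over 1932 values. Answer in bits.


H = log2(n) = log2(1932) = 10.9159

10.9159 bits


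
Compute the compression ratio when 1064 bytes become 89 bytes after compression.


Ratio = original / compressed = 1064 / 89 = 11.9551

11.9551


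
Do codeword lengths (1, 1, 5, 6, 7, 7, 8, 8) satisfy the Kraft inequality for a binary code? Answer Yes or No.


Kraft sum = sum(2^(-l_i)) = 1.0703, need <= 1. Result: violated (a binary prefix-free code with these lengths cannot exist)

No


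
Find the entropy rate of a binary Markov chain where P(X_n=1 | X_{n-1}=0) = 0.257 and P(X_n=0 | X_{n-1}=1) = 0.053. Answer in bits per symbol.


Stationary distribution: pi_0 = p10/(p01+p10) = 0.171, pi_1 = 0.829. Entropy rate H' = pi_0*H(p01) + pi_1*H(p10) = 0.171*0.8222 + 0.829*0.299 = 0.3885

0.3885 bits/symbol


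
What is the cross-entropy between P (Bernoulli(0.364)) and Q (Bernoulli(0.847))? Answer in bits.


H(P,Q) = -p*log2(q) - (1-p)*log2(1-q). -0.364*log2(0.847) = 0.087202; -0.636*log2(0.153) = 1.722540. H(P,Q) = 0.087202 + 1.722540 = 1.8097

1.8097 bits


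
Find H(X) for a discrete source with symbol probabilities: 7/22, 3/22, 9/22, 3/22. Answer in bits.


H = -sum(p_i * log2(p_i)). Terms: -(7/22)*log2(7/22) = 0.525661; -(3/22)*log2(3/22) = 0.391973; -(9/22)*log2(9/22) = 0.527525; -(3/22)*log2(3/22) = 0.391973. H = 0.525661 + 0.391973 + 0.527525 + 0.391973 = 1.8371

1.8371 bits


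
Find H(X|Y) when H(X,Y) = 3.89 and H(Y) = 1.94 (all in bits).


H(X|Y) = H(X,Y) - H(Y) = 3.89 - 1.94 = 1.95

1.95 bits


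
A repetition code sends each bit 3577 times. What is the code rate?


Rate = k/n = 1/3577

1/3577


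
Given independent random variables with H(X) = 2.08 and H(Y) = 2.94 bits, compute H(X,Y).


For independent variables, H(X,Y) = H(X) + H(Y) = 2.08 + 2.94 = 5.02

5.02 bits


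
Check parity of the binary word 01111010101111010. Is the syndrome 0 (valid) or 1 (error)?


Syndrome = XOR of all bits = 0 XOR 1 XOR 1 XOR 1 XOR 1 XOR 0 XOR 1 XOR 0 XOR 1 XOR 0 XOR 1 XOR 1 XOR 1 XOR 1 XOR 0 XOR 1 XOR 0 = 1

1


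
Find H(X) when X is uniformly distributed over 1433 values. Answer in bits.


H = log2(n) = log2(1433) = 10.4848

10.4848 bits


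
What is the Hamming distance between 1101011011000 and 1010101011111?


Count differing positions: . ^ ^ ^ ^ ^ . . . . ^ ^ ^ = 8 differences

8


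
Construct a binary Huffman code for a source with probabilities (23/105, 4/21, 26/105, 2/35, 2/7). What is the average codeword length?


Huffman construction (repeatedly merge the two least-probable nodes; each merge adds 1 bit to every symbol beneath it): 2/35 + 4/21 = 26/105; 23/105 + 26/105 = 7/15; 26/105 + 2/7 = 8/15; 7/15 + 8/15 = 1. Resulting codeword lengths (in the order the probabilities were given): (2, 3, 2, 3, 2). L_avg = sum(p_i * l_i) = 23/105*2 + 4/21*3 + 26/105*2 + 2/35*3 + 2/7*2 = 236/105 = 2.2476

2.2476 bits


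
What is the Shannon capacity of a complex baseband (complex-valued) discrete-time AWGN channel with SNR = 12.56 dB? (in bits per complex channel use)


SNR_linear = 10^(12.56/10) = 18.0302; C = log2(1 + SNR_linear) = log2(1 + 18.0302) = 4.2502

4.2502 bits/channel use


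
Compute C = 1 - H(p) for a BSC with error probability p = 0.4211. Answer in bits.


H(p) = -p*log2(p) - (1-p)*log2(1-p) = -0.4211*log2(0.4211) - 0.5789*log2(0.5789) = 0.525434 + 0.456529 = 0.982. C = 1 - H(p) = 1 - 0.982 = 0.018

0.018 bits


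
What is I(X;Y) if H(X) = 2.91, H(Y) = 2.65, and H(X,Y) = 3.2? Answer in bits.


I(X;Y) = H(X) + H(Y) - H(X,Y) = 2.91 + 2.65 - 3.2 = 2.36

2.36 bits


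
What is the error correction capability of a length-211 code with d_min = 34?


Correction capability = floor((d-1)/2) = floor((34-1)/2) = 16

16 errors


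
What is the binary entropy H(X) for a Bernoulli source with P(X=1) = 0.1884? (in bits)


H = -p*log2(p) - (1-p)*log2(1-p). -0.1884*log2(0.1884) = 0.453692; -0.8116*log2(0.8116) = 0.244421. H = 0.453692 + 0.244421 = 0.6981

0.6981 bits


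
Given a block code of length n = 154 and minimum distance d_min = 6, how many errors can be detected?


Detection capability = d_min - 1 = 6 - 1 = 5

5 errors


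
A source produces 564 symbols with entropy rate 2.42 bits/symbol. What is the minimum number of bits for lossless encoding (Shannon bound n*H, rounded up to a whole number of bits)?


Minimum bits >= n * H = 564 * 2.42 = 1364.88, rounded up to a whole number of bits = 1365

1365 bits


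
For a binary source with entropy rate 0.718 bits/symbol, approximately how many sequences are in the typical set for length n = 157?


log2|A_typical| = nH = 157 * 0.718 = 112.726, so |A_typical| ~ 2^112.726 = 8.588e+33

8.588e+33


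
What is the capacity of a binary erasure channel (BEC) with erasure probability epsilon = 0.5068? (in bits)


C = 1 - epsilon = 1 - 0.5068 = 0.4932

0.4932 bits


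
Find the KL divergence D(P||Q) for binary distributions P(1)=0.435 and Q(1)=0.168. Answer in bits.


KL = p*log2(p/q) + (1-p)*log2((1-p)/(1-q)) = 0.435*log2(0.435/0.168) + 0.565*log2(0.565/0.832) = 0.2816

0.2816 bits


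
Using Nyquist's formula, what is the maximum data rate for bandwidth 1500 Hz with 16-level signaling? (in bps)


Rate = 2 * B * log2(M) = 2 * 1500 * 4.0 = 12000.0

12000.0 bps


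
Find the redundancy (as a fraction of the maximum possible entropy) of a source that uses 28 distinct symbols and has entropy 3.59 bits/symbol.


H_max = log2(K) = log2(28) = 4.8074 bits/symbol. Redundancy = 1 - H/H_max = 1 - 3.59/4.8074 = 1 - 0.7468 = 0.2532

0.2532


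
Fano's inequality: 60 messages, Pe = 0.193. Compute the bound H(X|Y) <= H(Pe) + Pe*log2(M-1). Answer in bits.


H(Pe) = -Pe*log2(Pe) - (1-Pe)*log2(1-Pe) = -0.193*log2(0.193) - 0.807*log2(0.807) = 0.458052 + 0.249653 = 0.7077. Pe*log2(M-1) = 0.193*log2(59) = 1.135350. Bound = H(Pe) + Pe*log2(M-1) = 0.458052 + 0.249653 + 1.135350 = 1.8431

1.8431 bits


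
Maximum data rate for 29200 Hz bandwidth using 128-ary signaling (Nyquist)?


Rate = 2 * B * log2(M) = 2 * 29200 * 7.0 = 408800.0

408800.0 bps


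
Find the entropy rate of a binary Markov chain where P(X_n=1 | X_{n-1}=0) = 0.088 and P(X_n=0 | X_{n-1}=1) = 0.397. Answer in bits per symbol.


Stationary distribution: pi_0 = p10/(p01+p10) = 0.8186, pi_1 = 0.1814. Entropy rate H' = pi_0*H(p01) + pi_1*H(p10) = 0.8186*0.4298 + 0.1814*0.9692 = 0.5276

0.5276 bits/symbol


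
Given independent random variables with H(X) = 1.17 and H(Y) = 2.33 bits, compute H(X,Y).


For independent variables, H(X,Y) = H(X) + H(Y) = 1.17 + 2.33 = 3.5

3.5 bits


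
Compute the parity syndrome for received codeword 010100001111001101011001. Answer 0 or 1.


Syndrome = XOR of all bits = 0 XOR 1 XOR 0 XOR 1 XOR 0 XOR 0 XOR 0 XOR 0 XOR 1 XOR 1 XOR 1 XOR 1 XOR 0 XOR 0 XOR 1 XOR 1 XOR 0 XOR 1 XOR 0 XOR 1 XOR 1 XOR 0 XOR 0 XOR 1 = 0

0


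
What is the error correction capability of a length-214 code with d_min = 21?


Correction capability = floor((d-1)/2) = floor((21-1)/2) = 10

10 errors


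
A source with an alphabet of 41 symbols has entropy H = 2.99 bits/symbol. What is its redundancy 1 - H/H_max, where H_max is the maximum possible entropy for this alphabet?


H_max = log2(K) = log2(41) = 5.3576 bits/symbol. Redundancy = 1 - H/H_max = 1 - 2.99/5.3576 = 1 - 0.5581 = 0.4419

0.4419


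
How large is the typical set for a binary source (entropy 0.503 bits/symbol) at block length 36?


log2|A_typical| = nH = 36 * 0.503 = 18.108, so |A_typical| ~ 2^18.108 = 2.825e+05

2.825e+05


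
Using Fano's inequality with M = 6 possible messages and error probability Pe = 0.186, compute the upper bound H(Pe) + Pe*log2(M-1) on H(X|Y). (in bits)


H(Pe) = -Pe*log2(Pe) - (1-Pe)*log2(1-Pe) = -0.186*log2(0.186) - 0.814*log2(0.814) = 0.451352 + 0.241676 = 0.693. Pe*log2(M-1) = 0.186*log2(5) = 0.431879. Bound = H(Pe) + Pe*log2(M-1) = 0.451352 + 0.241676 + 0.431879 = 1.1249

1.1249 bits


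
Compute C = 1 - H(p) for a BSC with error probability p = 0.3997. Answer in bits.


H(p) = -p*log2(p) - (1-p)*log2(1-p) = -0.3997*log2(0.3997) - 0.6003*log2(0.6003) = 0.528807 + 0.441968 = 0.9708. C = 1 - H(p) = 1 - 0.9708 = 0.0292

0.0292 bits


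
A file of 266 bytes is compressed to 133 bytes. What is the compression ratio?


Ratio = original / compressed = 266 / 133 = 2.0

2.0


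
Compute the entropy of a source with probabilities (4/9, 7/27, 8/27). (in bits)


H = -sum(p_i * log2(p_i)). Terms: -(4/9)*log2(4/9) = 0.519967; -(7/27)*log2(7/27) = 0.504916; -(8/27)*log2(8/27) = 0.519967. H = 0.519967 + 0.504916 + 0.519967 = 1.5448

1.5448 bits


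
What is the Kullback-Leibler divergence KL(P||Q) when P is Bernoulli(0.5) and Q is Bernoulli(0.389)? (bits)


KL = p*log2(p/q) + (1-p)*log2((1-p)/(1-q)) = 0.5*log2(0.5/0.389) + 0.5*log2(0.5/0.611) = 0.0365

0.0365 bits


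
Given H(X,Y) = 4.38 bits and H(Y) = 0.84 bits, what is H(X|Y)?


H(X|Y) = H(X,Y) - H(Y) = 4.38 - 0.84 = 3.54

3.54 bits


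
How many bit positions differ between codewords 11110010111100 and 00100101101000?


Count differing positions: ^ ^ . ^ . ^ ^ ^ . ^ . ^ . . = 8 differences

8


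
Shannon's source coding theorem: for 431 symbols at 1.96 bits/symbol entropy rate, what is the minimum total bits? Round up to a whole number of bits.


Minimum bits >= n * H = 431 * 1.96 = 844.76, rounded up to a whole number of bits = 845

845 bits


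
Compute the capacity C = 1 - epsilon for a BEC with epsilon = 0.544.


C = 1 - epsilon = 1 - 0.544 = 0.456

0.456 bits


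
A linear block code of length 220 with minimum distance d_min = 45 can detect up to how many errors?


Detection capability = d_min - 1 = 45 - 1 = 44

44 errors


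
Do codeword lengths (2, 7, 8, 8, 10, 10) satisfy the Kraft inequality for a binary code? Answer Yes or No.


Kraft sum = sum(2^(-l_i)) = 0.2676, need <= 1. Result: satisfied (a binary prefix-free code with these lengths exists)

Yes


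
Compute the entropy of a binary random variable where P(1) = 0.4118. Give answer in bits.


H = -p*log2(p) - (1-p)*log2(1-p). -0.4118*log2(0.4118) = 0.527098; -0.5882*log2(0.5882) = 0.450338. H = 0.527098 + 0.450338 = 0.9774

0.9774 bits


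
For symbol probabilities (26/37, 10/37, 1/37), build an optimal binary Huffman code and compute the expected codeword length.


Huffman construction (repeatedly merge the two least-probable nodes; each merge adds 1 bit to every symbol beneath it): 1/37 + 10/37 = 11/37; 11/37 + 26/37 = 1. Resulting codeword lengths (in the order the probabilities were given): (1, 2, 2). L_avg = sum(p_i * l_i) = 26/37*1 + 10/37*2 + 1/37*2 = 48/37 = 1.2973

1.2973 bits


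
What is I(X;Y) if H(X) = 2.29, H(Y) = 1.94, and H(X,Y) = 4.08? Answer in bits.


I(X;Y) = H(X) + H(Y) - H(X,Y) = 2.29 + 1.94 - 4.08 = 0.15

0.15 bits


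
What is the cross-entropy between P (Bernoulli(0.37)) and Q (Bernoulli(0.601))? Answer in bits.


H(P,Q) = -p*log2(q) - (1-p)*log2(1-q). -0.37*log2(0.601) = 0.271788; -0.63*log2(0.399) = 0.835090. H(P,Q) = 0.271788 + 0.835090 = 1.1069

1.1069 bits


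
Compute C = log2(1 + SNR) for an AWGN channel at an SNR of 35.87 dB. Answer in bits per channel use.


SNR_linear = 10^(35.87/10) = 3863.6698; C = log2(1 + SNR_linear) = log2(1 + 3863.6698) = 11.9161

11.9161 bits/channel use


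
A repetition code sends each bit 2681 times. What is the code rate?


Rate = k/n = 1/2681

1/2681


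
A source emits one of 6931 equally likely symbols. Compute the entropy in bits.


H = log2(n) = log2(6931) = 12.7588

12.7588 bits


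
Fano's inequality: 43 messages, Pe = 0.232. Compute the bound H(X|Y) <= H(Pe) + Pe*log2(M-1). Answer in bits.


H(Pe) = -Pe*log2(Pe) - (1-Pe)*log2(1-Pe) = -0.232*log2(0.232) - 0.768*log2(0.768) = 0.489010 + 0.292471 = 0.7815. Pe*log2(M-1) = 0.232*log2(42) = 1.251018. Bound = H(Pe) + Pe*log2(M-1) = 0.489010 + 0.292471 + 1.251018 = 2.0325

2.0325 bits


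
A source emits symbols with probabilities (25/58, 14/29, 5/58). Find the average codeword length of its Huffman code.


Huffman construction (repeatedly merge the two least-probable nodes; each merge adds 1 bit to every symbol beneath it): 5/58 + 25/58 = 15/29; 14/29 + 15/29 = 1. Resulting codeword lengths (in the order the probabilities were given): (2, 1, 2). L_avg = sum(p_i * l_i) = 25/58*2 + 14/29*1 + 5/58*2 = 44/29 = 1.5172

1.5172 bits


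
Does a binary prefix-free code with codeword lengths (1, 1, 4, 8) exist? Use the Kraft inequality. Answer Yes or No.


Kraft sum = sum(2^(-l_i)) = 1.0664, need <= 1. Result: violated (a binary prefix-free code with these lengths cannot exist)

No


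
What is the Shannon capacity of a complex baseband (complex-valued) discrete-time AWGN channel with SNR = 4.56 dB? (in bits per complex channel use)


SNR_linear = 10^(4.56/10) = 2.8576; C = log2(1 + SNR_linear) = log2(1 + 2.8576) = 1.9477

1.9477 bits/channel use


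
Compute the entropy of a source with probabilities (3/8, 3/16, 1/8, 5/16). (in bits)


H = -sum(p_i * log2(p_i)). Terms: -(3/8)*log2(3/8) = 0.530639; -(3/16)*log2(3/16) = 0.452820; -(1/8)*log2(1/8) = 0.375000; -(5/16)*log2(5/16) = 0.524397. H = 0.530639 + 0.452820 + 0.375000 + 0.524397 = 1.8829

1.8829 bits


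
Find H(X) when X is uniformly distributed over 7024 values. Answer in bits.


H = log2(n) = log2(7024) = 12.7781

12.7781 bits


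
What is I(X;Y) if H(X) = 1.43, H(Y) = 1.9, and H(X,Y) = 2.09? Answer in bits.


I(X;Y) = H(X) + H(Y) - H(X,Y) = 1.43 + 1.9 - 2.09 = 1.24

1.24 bits


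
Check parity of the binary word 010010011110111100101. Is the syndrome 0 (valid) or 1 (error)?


Syndrome = XOR of all bits = 0 XOR 1 XOR 0 XOR 0 XOR 1 XOR 0 XOR 0 XOR 1 XOR 1 XOR 1 XOR 1 XOR 0 XOR 1 XOR 1 XOR 1 XOR 1 XOR 0 XOR 0 XOR 1 XOR 0 XOR 1 = 0

0


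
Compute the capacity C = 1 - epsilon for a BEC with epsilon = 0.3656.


C = 1 - epsilon = 1 - 0.3656 = 0.6344

0.6344 bits


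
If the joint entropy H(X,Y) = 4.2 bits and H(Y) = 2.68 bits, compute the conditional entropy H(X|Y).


H(X|Y) = H(X,Y) - H(Y) = 4.2 - 2.68 = 1.52

1.52 bits


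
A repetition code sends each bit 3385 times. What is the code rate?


Rate = k/n = 1/3385

1/3385


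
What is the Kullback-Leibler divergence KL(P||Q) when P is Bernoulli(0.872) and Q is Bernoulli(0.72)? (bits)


KL = p*log2(p/q) + (1-p)*log2((1-p)/(1-q)) = 0.872*log2(0.872/0.72) + 0.128*log2(0.128/0.28) = 0.0964

0.0964 bits


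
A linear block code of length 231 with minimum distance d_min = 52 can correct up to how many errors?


Correction capability = floor((d-1)/2) = floor((52-1)/2) = 25

25 errors


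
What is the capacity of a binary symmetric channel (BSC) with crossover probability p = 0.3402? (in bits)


H(p) = -p*log2(p) - (1-p)*log2(1-p) = -0.3402*log2(0.3402) - 0.6598*log2(0.6598) = 0.529196 + 0.395814 = 0.925. C = 1 - H(p) = 1 - 0.925 = 0.075

0.075 bits


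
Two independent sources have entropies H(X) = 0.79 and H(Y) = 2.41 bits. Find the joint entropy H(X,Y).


For independent variables, H(X,Y) = H(X) + H(Y) = 0.79 + 2.41 = 3.2

3.2 bits


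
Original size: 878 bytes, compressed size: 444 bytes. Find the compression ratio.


Ratio = original / compressed = 878 / 444 = 1.9775

1.9775


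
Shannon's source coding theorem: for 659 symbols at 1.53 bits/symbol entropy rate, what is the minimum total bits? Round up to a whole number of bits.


Minimum bits >= n * H = 659 * 1.53 = 1008.27, rounded up to a whole number of bits = 1009

1009 bits


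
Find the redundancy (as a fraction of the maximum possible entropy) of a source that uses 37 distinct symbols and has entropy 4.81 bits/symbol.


H_max = log2(K) = log2(37) = 5.2095 bits/symbol. Redundancy = 1 - H/H_max = 1 - 4.81/5.2095 = 1 - 0.9233 = 0.0767

0.0767


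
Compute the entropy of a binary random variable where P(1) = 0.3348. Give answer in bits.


H = -p*log2(p) - (1-p)*log2(1-p). -0.3348*log2(0.3348) = 0.528525; -0.6652*log2(0.6652) = 0.391231. H = 0.528525 + 0.391231 = 0.9198

0.9198 bits


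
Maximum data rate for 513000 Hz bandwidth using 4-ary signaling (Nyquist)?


Rate = 2 * B * log2(M) = 2 * 513000 * 2.0 = 2052000.0

2052000.0 bps


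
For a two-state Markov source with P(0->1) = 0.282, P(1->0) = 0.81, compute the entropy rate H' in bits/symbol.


Stationary distribution: pi_0 = p10/(p01+p10) = 0.7418, pi_1 = 0.2582. Entropy rate H' = pi_0*H(p01) + pi_1*H(p10) = 0.7418*0.8582 + 0.2582*0.7015 = 0.8177

0.8177 bits/symbol


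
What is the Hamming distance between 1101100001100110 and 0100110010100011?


Count differing positions: ^ . . ^ . ^ . . ^ ^ . . . ^ . ^ = 7 differences

7


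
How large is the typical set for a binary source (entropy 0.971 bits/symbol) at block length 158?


log2|A_typical| = nH = 158 * 0.971 = 153.418, so |A_typical| ~ 2^153.418 = 1.526e+46

1.526e+46


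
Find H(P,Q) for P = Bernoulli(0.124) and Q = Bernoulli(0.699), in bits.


H(P,Q) = -p*log2(q) - (1-p)*log2(1-q). -0.124*log2(0.699) = 0.064063; -0.876*log2(0.301) = 1.517376. H(P,Q) = 0.064063 + 1.517376 = 1.5814

1.5814 bits


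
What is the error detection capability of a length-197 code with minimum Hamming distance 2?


Detection capability = d_min - 1 = 2 - 1 = 1

1 errors


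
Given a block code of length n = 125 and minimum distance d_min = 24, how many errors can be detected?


Detection capability = d_min - 1 = 24 - 1 = 23

23 errors


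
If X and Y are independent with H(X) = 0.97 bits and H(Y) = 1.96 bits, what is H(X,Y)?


For independent variables, H(X,Y) = H(X) + H(Y) = 0.97 + 1.96 = 2.93

2.93 bits


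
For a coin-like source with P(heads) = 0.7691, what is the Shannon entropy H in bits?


H = -p*log2(p) - (1-p)*log2(1-p). -0.7691*log2(0.7691) = 0.291302; -0.2309*log2(0.2309) = 0.488275. H = 0.291302 + 0.488275 = 0.7796

0.7796 bits


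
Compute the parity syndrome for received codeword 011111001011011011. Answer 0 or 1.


Syndrome = XOR of all bits = 0 XOR 1 XOR 1 XOR 1 XOR 1 XOR 1 XOR 0 XOR 0 XOR 1 XOR 0 XOR 1 XOR 1 XOR 0 XOR 1 XOR 1 XOR 0 XOR 1 XOR 1 = 0

0


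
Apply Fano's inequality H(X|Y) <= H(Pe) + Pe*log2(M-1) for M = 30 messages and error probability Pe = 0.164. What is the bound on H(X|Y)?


H(Pe) = -Pe*log2(Pe) - (1-Pe)*log2(1-Pe) = -0.164*log2(0.164) - 0.836*log2(0.836) = 0.427750 + 0.216043 = 0.6438. Pe*log2(M-1) = 0.164*log2(29) = 0.796709. Bound = H(Pe) + Pe*log2(M-1) = 0.427750 + 0.216043 + 0.796709 = 1.4405

1.4405 bits


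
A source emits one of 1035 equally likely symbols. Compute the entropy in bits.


H = log2(n) = log2(1035) = 10.0154

10.0154 bits


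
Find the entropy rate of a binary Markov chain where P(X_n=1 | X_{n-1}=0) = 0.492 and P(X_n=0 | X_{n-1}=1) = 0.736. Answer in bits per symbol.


Stationary distribution: pi_0 = p10/(p01+p10) = 0.5993, pi_1 = 0.4007. Entropy rate H' = pi_0*H(p01) + pi_1*H(p10) = 0.5993*0.9998 + 0.4007*0.8327 = 0.9329

0.9329 bits/symbol


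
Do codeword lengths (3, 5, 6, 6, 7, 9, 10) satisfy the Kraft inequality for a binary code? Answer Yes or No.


Kraft sum = sum(2^(-l_i)) = 0.1982, need <= 1. Result: satisfied (a binary prefix-free code with these lengths exists)

Yes


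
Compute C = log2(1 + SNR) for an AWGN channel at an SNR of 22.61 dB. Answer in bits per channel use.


SNR_linear = 10^(22.61/10) = 182.3896; C = log2(1 + SNR_linear) = log2(1 + 182.3896) = 7.5188

7.5188 bits/channel use


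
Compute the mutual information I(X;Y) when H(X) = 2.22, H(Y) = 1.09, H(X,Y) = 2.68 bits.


I(X;Y) = H(X) + H(Y) - H(X,Y) = 2.22 + 1.09 - 2.68 = 0.63

0.63 bits


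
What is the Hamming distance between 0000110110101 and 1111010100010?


Count differing positions: ^ ^ ^ ^ ^ . . . ^ . ^ ^ ^ = 9 differences

9


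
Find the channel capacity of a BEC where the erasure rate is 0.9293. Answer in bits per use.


C = 1 - epsilon = 1 - 0.9293 = 0.0707

0.0707 bits


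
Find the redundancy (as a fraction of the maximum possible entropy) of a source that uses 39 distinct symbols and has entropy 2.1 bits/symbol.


H_max = log2(K) = log2(39) = 5.2854 bits/symbol. Redundancy = 1 - H/H_max = 1 - 2.1/5.2854 = 1 - 0.3973 = 0.6027

0.6027


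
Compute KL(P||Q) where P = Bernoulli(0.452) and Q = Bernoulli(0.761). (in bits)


KL = p*log2(p/q) + (1-p)*log2((1-p)/(1-q)) = 0.452*log2(0.452/0.761) + 0.548*log2(0.548/0.239) = 0.3163

0.3163 bits


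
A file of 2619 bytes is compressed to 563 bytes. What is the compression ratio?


Ratio = original / compressed = 2619 / 563 = 4.6519

4.6519
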